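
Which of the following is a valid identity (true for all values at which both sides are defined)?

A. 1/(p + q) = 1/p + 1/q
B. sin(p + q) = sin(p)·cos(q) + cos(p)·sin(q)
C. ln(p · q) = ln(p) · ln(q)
B

A: fails at (3, 7) — LHS = 1/10, RHS = 10/21.
B: holds — e.g. at (1, 1), both sides equal sin(2) ≈ 0.9093.
C: fails at (3, 4) — LHS = ln(12) ≈ 2.485, RHS = ln(3)·ln(4) ≈ 1.523.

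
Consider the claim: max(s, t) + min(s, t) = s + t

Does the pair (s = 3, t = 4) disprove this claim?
Substituting s = 3, t = 4:
LHS = max(3, 4) + min(3, 4) = 7
RHS = 3 + 4 = 7

The sides agree, so this pair does not disprove the claim.

Answer: No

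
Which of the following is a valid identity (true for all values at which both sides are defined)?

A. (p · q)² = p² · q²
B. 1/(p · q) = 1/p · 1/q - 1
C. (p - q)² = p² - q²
A: holds — e.g. at (1, 2), both sides equal 4.
B: fails at (2, 3) — LHS = 1/6, RHS = -5/6.
C: fails at (2, 5) — LHS = 9, RHS = -21.

Answer: A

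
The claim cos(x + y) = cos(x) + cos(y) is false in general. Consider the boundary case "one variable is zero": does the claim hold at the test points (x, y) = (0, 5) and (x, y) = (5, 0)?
At (0, 5): LHS = cos(5) ≈ 0.2837 ≠ RHS = cos(5) + 1 ≈ 1.284
At (5, 0): LHS = cos(5) ≈ 0.2837 ≠ RHS = cos(5) + 1 ≈ 1.284

Answer: No, fails at both test points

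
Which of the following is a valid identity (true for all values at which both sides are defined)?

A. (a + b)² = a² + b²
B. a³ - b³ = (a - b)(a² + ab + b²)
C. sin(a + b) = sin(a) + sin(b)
B

A: fails at (1, 3) — LHS = 16, RHS = 10.
B: holds — e.g. at (5, 5), both sides equal 0.
C: fails at (5, 5) — LHS = sin(10) ≈ -0.544, RHS = 2·sin(5) ≈ -1.918.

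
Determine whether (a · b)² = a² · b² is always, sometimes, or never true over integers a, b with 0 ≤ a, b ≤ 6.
The identity holds for every pair in the range. For instance at (a, b) = (2, 6): both sides equal 144.

Answer: Always true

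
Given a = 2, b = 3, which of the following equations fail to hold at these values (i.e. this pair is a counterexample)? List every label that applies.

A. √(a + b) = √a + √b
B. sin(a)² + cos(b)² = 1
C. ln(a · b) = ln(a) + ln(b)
Evaluating each claim at the given values:
A. LHS = √(5) ≈ 2.236, RHS = √(2) + √(3) ≈ 3.146 → fails here (LHS ≠ RHS)
B. LHS = sin(2)² + cos(3)² ≈ 1.807, RHS = 1 → fails here (LHS ≠ RHS)
C. LHS = ln(6) ≈ 1.792, RHS = ln(2) + ln(3) ≈ 1.792 → holds here (LHS = RHS)

Answer: A, B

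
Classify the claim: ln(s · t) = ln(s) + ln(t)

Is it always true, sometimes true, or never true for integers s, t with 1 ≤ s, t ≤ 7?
Always true

The identity holds for every pair in the range. For instance at (s, t) = (7, 1): both sides equal ln(7) ≈ 1.946.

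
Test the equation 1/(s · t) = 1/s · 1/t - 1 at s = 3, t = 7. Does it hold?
Substituting s = 3, t = 7:

LHS = 1/(3 · 7) = 1/21
RHS = 1/3 · 1/7 - 1 = -20/21

LHS ≠ RHS, so the equation does not hold at this point.

Answer: Fails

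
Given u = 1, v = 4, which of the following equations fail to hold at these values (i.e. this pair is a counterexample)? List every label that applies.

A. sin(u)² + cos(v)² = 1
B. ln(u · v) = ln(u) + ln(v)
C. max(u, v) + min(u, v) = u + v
A

Evaluating each claim at the given values:
A. LHS = cos(4)² + sin(1)² ≈ 1.135, RHS = 1 → fails here (LHS ≠ RHS)
B. LHS = ln(4) ≈ 1.386, RHS = ln(4) ≈ 1.386 → holds here (LHS = RHS)
C. LHS = 5, RHS = 5 → holds here (LHS = RHS)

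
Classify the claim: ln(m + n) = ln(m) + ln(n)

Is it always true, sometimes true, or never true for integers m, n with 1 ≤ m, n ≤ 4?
It holds at (m, n) = (2, 2) (both sides equal ln(4) ≈ 1.386), but fails at (m, n) = (2, 4) (LHS = ln(6) ≈ 1.792, RHS = ln(2) + ln(4) ≈ 2.079).

Answer: Sometimes true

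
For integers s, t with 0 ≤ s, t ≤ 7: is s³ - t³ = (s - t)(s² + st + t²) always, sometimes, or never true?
The identity holds for every pair in the range. For instance at (s, t) = (1, 2): both sides equal -7.

Answer: Always true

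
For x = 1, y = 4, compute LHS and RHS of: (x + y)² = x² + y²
LHS = (1 + 4)² = 25
RHS = 1² + 4² = 17

LHS ≠ RHS, so the equation does not hold here.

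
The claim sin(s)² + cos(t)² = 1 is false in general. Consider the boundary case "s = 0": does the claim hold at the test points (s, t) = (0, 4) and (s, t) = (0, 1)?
No, fails at both test points

At (0, 4): LHS = cos(4)² ≈ 0.4272 ≠ RHS = 1
At (0, 1): LHS = cos(1)² ≈ 0.2919 ≠ RHS = 1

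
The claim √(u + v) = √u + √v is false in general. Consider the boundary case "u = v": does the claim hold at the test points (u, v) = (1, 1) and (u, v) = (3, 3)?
At (1, 1): LHS = √(2) ≈ 1.414 ≠ RHS = 2
At (3, 3): LHS = √(6) ≈ 2.449 ≠ RHS = 2·√(3) ≈ 3.464

Answer: No, fails at both test points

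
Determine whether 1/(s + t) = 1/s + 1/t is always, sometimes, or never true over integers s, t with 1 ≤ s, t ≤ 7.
The claim fails for every pair in the range. For instance at (s, t) = (4, 7): LHS = 1/11, RHS = 11/28.

Answer: Never true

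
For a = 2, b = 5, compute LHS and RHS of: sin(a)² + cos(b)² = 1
LHS = sin(2)² + cos(5)² ≈ 0.9073
RHS = 1

LHS ≠ RHS (they differ by about 0.09271), so the equation does not hold here.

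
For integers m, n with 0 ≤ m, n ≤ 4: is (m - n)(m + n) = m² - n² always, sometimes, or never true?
Always true

The identity holds for every pair in the range. For instance at (m, n) = (4, 1): both sides equal 15.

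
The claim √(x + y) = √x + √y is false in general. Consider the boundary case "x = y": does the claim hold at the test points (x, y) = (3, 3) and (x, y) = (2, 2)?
No, fails at both test points

At (3, 3): LHS = √(6) ≈ 2.449 ≠ RHS = 2·√(3) ≈ 3.464
At (2, 2): LHS = 2 ≠ RHS = 2·√(2) ≈ 2.828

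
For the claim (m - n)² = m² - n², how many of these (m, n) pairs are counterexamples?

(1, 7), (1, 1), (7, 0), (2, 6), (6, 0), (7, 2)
Testing each pair:
(1, 7): LHS = 36, RHS = -48 → counterexample
(1, 1): LHS = 0, RHS = 0 → satisfies claim
(7, 0): LHS = 49, RHS = 49 → satisfies claim
(2, 6): LHS = 16, RHS = -32 → counterexample
(6, 0): LHS = 36, RHS = 36 → satisfies claim
(7, 2): LHS = 25, RHS = 45 → counterexample

That makes 3 counterexamples.

Answer: 3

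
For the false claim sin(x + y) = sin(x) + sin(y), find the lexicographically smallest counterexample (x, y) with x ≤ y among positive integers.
(x, y) = (1, 1)

Substituting (1, 1) into the claim:
LHS = sin(1 + 1) = sin(2) ≈ 0.9093
RHS = sin(1) + sin(1) = 2·sin(1) ≈ 1.683

Since LHS ≠ RHS, this pair disproves the claim, and no lexicographically smaller pair (x ≤ y, positive integers) does.

For instance (1, 3) is also a counterexample (LHS = sin(4) ≈ -0.7568, RHS = sin(3) + sin(1) ≈ 0.9826), but it's lexicographically larger.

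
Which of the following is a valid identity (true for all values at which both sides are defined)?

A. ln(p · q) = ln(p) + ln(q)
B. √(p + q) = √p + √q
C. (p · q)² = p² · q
A: holds — e.g. at (1, 2), both sides equal ln(2) ≈ 0.6931.
B: fails at (4, 5) — LHS = 3, RHS = 2 + √(5) ≈ 4.236.
C: fails at (2, 7) — LHS = 196, RHS = 28.

Answer: A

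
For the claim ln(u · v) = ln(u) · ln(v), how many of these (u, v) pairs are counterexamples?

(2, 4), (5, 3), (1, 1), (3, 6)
Testing each pair:
(2, 4): LHS = ln(8) ≈ 2.079, RHS = ln(2)·ln(4) ≈ 0.9609 → counterexample
(5, 3): LHS = ln(15) ≈ 2.708, RHS = ln(3)·ln(5) ≈ 1.768 → counterexample
(1, 1): LHS = 0, RHS = 0 → satisfies claim
(3, 6): LHS = ln(18) ≈ 2.89, RHS = ln(3)·ln(6) ≈ 1.968 → counterexample

That makes 3 counterexamples.

Answer: 3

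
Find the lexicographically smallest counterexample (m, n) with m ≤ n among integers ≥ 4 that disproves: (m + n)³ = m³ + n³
Substituting (4, 4) into the claim:
LHS = (4 + 4)³ = 512
RHS = 4³ + 4³ = 128

Since LHS ≠ RHS, this pair disproves the claim, and no lexicographically smaller pair (m ≤ n, integers ≥ 4) does.

For instance (6, 7) is also a counterexample (LHS = 2197, RHS = 559), but it's lexicographically larger.

Answer: (m, n) = (4, 4)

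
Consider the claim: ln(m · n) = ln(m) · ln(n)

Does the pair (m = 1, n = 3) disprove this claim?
Yes

Substituting m = 1, n = 3:
LHS = ln(1 · 3) = ln(3) ≈ 1.099
RHS = ln(1) · ln(3) = 0

Since LHS ≠ RHS, this pair disproves the claim.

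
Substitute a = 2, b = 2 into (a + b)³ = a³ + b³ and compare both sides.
LHS = (2 + 2)³ = 64
RHS = 2³ + 2³ = 16

LHS ≠ RHS, so the equation does not hold here.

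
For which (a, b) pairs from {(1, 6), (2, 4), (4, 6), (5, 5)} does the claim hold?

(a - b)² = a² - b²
(5, 5)

Testing each pair:
(1, 6): LHS = 25, RHS = -35 → fails
(2, 4): LHS = 4, RHS = -12 → fails
(4, 6): LHS = 4, RHS = -20 → fails
(5, 5): LHS = 0, RHS = 0 → holds

1 of 4 pairs satisfies the claim.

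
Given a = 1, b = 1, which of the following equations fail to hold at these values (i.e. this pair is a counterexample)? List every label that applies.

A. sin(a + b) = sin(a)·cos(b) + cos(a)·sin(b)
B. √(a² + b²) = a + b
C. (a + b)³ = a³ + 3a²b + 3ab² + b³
Evaluating each claim at the given values:
A. LHS = sin(2) ≈ 0.9093, RHS = 2·sin(1)·cos(1) ≈ 0.9093 → holds here (LHS = RHS)
B. LHS = √(2) ≈ 1.414, RHS = 2 → fails here (LHS ≠ RHS)
C. LHS = 8, RHS = 8 → holds here (LHS = RHS)

Answer: B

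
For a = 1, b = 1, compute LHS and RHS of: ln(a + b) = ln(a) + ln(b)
LHS = ln(1 + 1) = ln(2) ≈ 0.6931
RHS = ln(1) + ln(1) = 0

LHS ≠ RHS (they differ by about 0.6931), so the equation does not hold here.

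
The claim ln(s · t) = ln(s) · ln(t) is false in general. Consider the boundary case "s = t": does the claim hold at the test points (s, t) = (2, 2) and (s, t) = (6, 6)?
At (2, 2): LHS = ln(4) ≈ 1.386 ≠ RHS = ln(2)² ≈ 0.4805
At (6, 6): LHS = ln(36) ≈ 3.584 ≠ RHS = ln(6)² ≈ 3.21

Answer: No, fails at both test points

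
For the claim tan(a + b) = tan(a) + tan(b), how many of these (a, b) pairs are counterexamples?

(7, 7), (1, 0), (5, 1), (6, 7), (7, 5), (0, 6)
Testing each pair:
(7, 7): LHS = tan(14) ≈ 7.245, RHS = 2·tan(7) ≈ 1.743 → counterexample
(1, 0): LHS = tan(1) ≈ 1.557, RHS = tan(1) ≈ 1.557 → satisfies claim
(5, 1): LHS = tan(6) ≈ -0.291, RHS = tan(5) + tan(1) ≈ -1.823 → counterexample
(6, 7): LHS = tan(13) ≈ 0.463, RHS = tan(6) + tan(7) ≈ 0.5804 → counterexample
(7, 5): LHS = tan(12) ≈ -0.6359, RHS = tan(5) + tan(7) ≈ -2.509 → counterexample
(0, 6): LHS = tan(6) ≈ -0.291, RHS = tan(6) ≈ -0.291 → satisfies claim

That makes 4 counterexamples.

Answer: 4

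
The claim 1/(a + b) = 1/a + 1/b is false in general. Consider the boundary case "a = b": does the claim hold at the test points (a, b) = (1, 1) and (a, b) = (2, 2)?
At (1, 1): LHS = 1/2 ≠ RHS = 2
At (2, 2): LHS = 1/4 ≠ RHS = 1

Answer: No, fails at both test points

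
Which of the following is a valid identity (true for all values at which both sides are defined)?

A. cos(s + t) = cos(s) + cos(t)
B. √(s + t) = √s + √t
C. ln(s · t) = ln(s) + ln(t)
A: fails at (2, 5) — LHS = cos(7) ≈ 0.7539, RHS = cos(2) + cos(5) ≈ -0.1325.
B: fails at (2, 2) — LHS = 2, RHS = 2·√(2) ≈ 2.828.
C: holds — e.g. at (3, 3), both sides equal ln(9) ≈ 2.197.

Answer: C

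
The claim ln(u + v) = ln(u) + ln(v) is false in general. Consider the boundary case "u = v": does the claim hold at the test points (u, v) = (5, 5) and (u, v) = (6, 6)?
No, fails at both test points

At (5, 5): LHS = ln(10) ≈ 2.303 ≠ RHS = 2·ln(5) ≈ 3.219
At (6, 6): LHS = ln(12) ≈ 2.485 ≠ RHS = 2·ln(6) ≈ 3.584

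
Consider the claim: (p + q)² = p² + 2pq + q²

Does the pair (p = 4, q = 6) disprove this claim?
No

Substituting p = 4, q = 6:
LHS = (4 + 6)² = 100
RHS = 4² + 2·4·6 + 6² = 100

The sides agree, so this pair does not disprove the claim.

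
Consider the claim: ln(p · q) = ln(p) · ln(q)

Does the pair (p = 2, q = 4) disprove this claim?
Substituting p = 2, q = 4:
LHS = ln(2 · 4) = ln(8) ≈ 2.079
RHS = ln(2) · ln(4) ≈ 0.9609

Since LHS ≠ RHS, this pair disproves the claim.

Answer: Yes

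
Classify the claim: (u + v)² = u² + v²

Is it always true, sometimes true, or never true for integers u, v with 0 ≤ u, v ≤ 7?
It holds at (u, v) = (3, 0) (both sides equal 9), but fails at (u, v) = (6, 7) (LHS = 169, RHS = 85).

Answer: Sometimes true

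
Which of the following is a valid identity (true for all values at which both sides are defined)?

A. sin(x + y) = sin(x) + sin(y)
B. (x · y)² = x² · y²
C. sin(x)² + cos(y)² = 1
B

A: fails at (3, 4) — LHS = sin(7) ≈ 0.657, RHS = sin(4) + sin(3) ≈ -0.6157.
B: holds — e.g. at (5, 5), both sides equal 625.
C: fails at (2, 3) — LHS = sin(2)² + cos(3)² ≈ 1.807, RHS = 1.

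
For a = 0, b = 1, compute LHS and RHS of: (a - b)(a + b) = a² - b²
LHS = (0 - 1)(0 + 1) = -1
RHS = 0² - 1² = -1

LHS = RHS: the two sides agree.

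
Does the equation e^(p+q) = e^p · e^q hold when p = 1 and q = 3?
Substituting p = 1, q = 3:

LHS = e^(1+3) = e^4 ≈ 54.6
RHS = e^1 · e^3 = e^4 ≈ 54.6

LHS = RHS, so the equation holds at this point.

Answer: Holds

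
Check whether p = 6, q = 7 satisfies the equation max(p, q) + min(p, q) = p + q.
Holds

Substituting p = 6, q = 7:

LHS = max(6, 7) + min(6, 7) = 13
RHS = 6 + 7 = 13

LHS = RHS, so the equation holds at this point.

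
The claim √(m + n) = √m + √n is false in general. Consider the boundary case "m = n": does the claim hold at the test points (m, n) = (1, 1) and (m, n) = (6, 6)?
At (1, 1): LHS = √(2) ≈ 1.414 ≠ RHS = 2
At (6, 6): LHS = 2·√(3) ≈ 3.464 ≠ RHS = 2·√(6) ≈ 4.899

Answer: No, fails at both test points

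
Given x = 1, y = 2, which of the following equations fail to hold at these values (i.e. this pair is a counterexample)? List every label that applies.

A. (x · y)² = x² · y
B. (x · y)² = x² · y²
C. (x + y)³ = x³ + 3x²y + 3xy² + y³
A

Evaluating each claim at the given values:
A. LHS = 4, RHS = 2 → fails here (LHS ≠ RHS)
B. LHS = 4, RHS = 4 → holds here (LHS = RHS)
C. LHS = 27, RHS = 27 → holds here (LHS = RHS)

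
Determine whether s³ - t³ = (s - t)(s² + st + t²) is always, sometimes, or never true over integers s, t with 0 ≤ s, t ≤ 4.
Always true

The identity holds for every pair in the range. For instance at (s, t) = (1, 4): both sides equal -63.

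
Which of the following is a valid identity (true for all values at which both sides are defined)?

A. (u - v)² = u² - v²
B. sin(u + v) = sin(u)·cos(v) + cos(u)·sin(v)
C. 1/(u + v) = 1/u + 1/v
A: fails at (4, 5) — LHS = 1, RHS = -9.
B: holds — e.g. at (1, 4), both sides equal sin(5) ≈ -0.9589.
C: fails at (3, 3) — LHS = 1/6, RHS = 2/3.

Answer: B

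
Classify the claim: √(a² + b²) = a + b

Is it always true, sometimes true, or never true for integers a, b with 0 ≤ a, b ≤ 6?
It holds at (a, b) = (6, 0) (both sides equal 6), but fails at (a, b) = (5, 3) (LHS = √(34) ≈ 5.831, RHS = 8).

Answer: Sometimes true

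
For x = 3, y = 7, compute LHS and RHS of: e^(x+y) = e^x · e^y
LHS = e^(3+7) = e^10 ≈ 22026.5
RHS = e^3 · e^7 = e^10 ≈ 22026.5

LHS = RHS: the two sides agree.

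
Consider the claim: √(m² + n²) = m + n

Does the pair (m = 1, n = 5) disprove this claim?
Yes

Substituting m = 1, n = 5:
LHS = √(1² + 5²) = √(26) ≈ 5.099
RHS = 1 + 5 = 6

Since LHS ≠ RHS, this pair disproves the claim.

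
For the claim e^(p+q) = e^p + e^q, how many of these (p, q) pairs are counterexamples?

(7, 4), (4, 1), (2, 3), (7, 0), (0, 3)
Testing each pair:
(7, 4): LHS = e^11 ≈ 59874.1, RHS = e^4 + e^7 ≈ 1151 → counterexample
(4, 1): LHS = e^5 ≈ 148.4, RHS = e + e^4 ≈ 57.32 → counterexample
(2, 3): LHS = e^5 ≈ 148.4, RHS = e^2 + e^3 ≈ 27.47 → counterexample
(7, 0): LHS = e^7 ≈ 1097, RHS = 1 + e^7 ≈ 1098 → counterexample
(0, 3): LHS = e^3 ≈ 20.09, RHS = 1 + e^3 ≈ 21.09 → counterexample

That makes 5 counterexamples.

Answer: 5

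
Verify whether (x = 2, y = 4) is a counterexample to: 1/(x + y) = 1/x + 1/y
Substituting x = 2, y = 4:
LHS = 1/(2 + 4) = 1/6
RHS = 1/2 + 1/4 = 3/4

Since LHS ≠ RHS, this pair disproves the claim.

Answer: Yes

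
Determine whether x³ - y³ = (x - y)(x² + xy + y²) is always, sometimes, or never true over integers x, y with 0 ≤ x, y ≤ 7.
The identity holds for every pair in the range. For instance at (x, y) = (7, 5): both sides equal 218.

Answer: Always true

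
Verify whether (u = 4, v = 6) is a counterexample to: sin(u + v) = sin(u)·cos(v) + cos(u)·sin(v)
Substituting u = 4, v = 6:
LHS = sin(4 + 6) = sin(10) ≈ -0.544
RHS = sin(4)·cos(6) + cos(4)·sin(6) = sin(4)·cos(6) + sin(6)·cos(4) ≈ -0.544

The sides agree, so this pair does not disprove the claim.

Answer: No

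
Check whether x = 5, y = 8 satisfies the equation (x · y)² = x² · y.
Substituting x = 5, y = 8:

LHS = (5 · 8)² = 1600
RHS = 5² · 8 = 200

LHS ≠ RHS, so the equation does not hold at this point.

Answer: Fails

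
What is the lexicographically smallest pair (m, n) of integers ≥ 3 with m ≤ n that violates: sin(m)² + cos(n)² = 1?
Substituting (3, 4) into the claim:
LHS = sin(3)² + cos(4)² ≈ 0.4472
RHS = 1

Since LHS ≠ RHS, this pair disproves the claim, and no lexicographically smaller pair (m ≤ n, integers ≥ 3) does.

For instance (7, 10) is also a counterexample (LHS = sin(7)² + cos(10)² ≈ 1.136, RHS = 1), but it's lexicographically larger.

Answer: (m, n) = (3, 4)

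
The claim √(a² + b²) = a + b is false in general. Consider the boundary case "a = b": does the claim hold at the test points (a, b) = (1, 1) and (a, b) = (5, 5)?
No, fails at both test points

At (1, 1): LHS = √(2) ≈ 1.414 ≠ RHS = 2
At (5, 5): LHS = 5·√(2) ≈ 7.071 ≠ RHS = 10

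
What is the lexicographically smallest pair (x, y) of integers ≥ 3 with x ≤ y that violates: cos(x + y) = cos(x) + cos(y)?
Substituting (3, 3) into the claim:
LHS = cos(3 + 3) = cos(6) ≈ 0.9602
RHS = cos(3) + cos(3) = 2·cos(3) ≈ -1.98

Since LHS ≠ RHS, this pair disproves the claim, and no lexicographically smaller pair (x ≤ y, integers ≥ 3) does.

For instance (6, 6) is also a counterexample (LHS = cos(12) ≈ 0.8439, RHS = 2·cos(6) ≈ 1.92), but it's lexicographically larger.

Answer: (x, y) = (3, 3)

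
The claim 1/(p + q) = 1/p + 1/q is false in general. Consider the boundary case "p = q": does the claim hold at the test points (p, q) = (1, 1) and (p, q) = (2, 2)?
At (1, 1): LHS = 1/2 ≠ RHS = 2
At (2, 2): LHS = 1/4 ≠ RHS = 1

Answer: No, fails at both test points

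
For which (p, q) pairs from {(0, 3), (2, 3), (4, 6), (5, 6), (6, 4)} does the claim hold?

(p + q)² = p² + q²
Testing each pair:
(0, 3): LHS = 9, RHS = 9 → holds
(2, 3): LHS = 25, RHS = 13 → fails
(4, 6): LHS = 100, RHS = 52 → fails
(5, 6): LHS = 121, RHS = 61 → fails
(6, 4): LHS = 100, RHS = 52 → fails

1 of 5 pairs satisfies the claim.

Answer: (0, 3)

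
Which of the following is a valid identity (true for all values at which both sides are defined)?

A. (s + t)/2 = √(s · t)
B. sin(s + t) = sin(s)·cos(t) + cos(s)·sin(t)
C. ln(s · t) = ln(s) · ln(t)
B

A: fails at (0, 1) — LHS = 1/2, RHS = 0.
B: holds — e.g. at (3, 7), both sides equal sin(10) ≈ -0.544.
C: fails at (5, 5) — LHS = ln(25) ≈ 3.219, RHS = ln(5)² ≈ 2.59.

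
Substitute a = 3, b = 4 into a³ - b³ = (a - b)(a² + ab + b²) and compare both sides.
LHS = 3³ - 4³ = -37
RHS = (3 - 4)(3² + 3·4 + 4²) = -37

LHS = RHS: the two sides agree.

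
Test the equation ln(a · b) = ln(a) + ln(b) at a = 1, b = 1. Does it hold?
Substituting a = 1, b = 1:

LHS = ln(1 · 1) = 0
RHS = ln(1) + ln(1) = 0

LHS = RHS, so the equation holds at this point.

Answer: Holds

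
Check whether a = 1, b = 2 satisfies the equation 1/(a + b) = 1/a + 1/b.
Fails

Substituting a = 1, b = 2:

LHS = 1/(1 + 2) = 1/3
RHS = 1/1 + 1/2 = 3/2

LHS ≠ RHS, so the equation does not hold at this point.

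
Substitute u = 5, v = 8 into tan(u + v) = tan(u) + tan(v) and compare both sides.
LHS = tan(5 + 8) = tan(13) ≈ 0.463
RHS = tan(5) + tan(8) ≈ -10.18

LHS ≠ RHS (they differ by about 10.64), so the equation does not hold here.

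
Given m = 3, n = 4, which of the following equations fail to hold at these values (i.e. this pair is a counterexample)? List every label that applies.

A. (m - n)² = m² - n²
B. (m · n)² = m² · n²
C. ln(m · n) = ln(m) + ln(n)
Evaluating each claim at the given values:
A. LHS = 1, RHS = -7 → fails here (LHS ≠ RHS)
B. LHS = 144, RHS = 144 → holds here (LHS = RHS)
C. LHS = ln(12) ≈ 2.485, RHS = ln(3) + ln(4) ≈ 2.485 → holds here (LHS = RHS)

Answer: A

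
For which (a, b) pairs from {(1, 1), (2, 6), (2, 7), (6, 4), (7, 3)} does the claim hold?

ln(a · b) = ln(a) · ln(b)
Testing each pair:
(1, 1): LHS = 0, RHS = 0 → holds
(2, 6): LHS = ln(12) ≈ 2.485, RHS = ln(2)·ln(6) ≈ 1.242 → fails
(2, 7): LHS = ln(14) ≈ 2.639, RHS = ln(2)·ln(7) ≈ 1.349 → fails
(6, 4): LHS = ln(24) ≈ 3.178, RHS = ln(4)·ln(6) ≈ 2.484 → fails
(7, 3): LHS = ln(21) ≈ 3.045, RHS = ln(3)·ln(7) ≈ 2.138 → fails

1 of 5 pairs satisfies the claim.

Answer: (1, 1)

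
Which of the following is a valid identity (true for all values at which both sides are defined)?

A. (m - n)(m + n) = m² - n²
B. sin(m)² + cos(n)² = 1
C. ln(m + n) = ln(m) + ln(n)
A

A: holds — e.g. at (5, 5), both sides equal 0.
B: fails at (2, 5) — LHS = cos(5)² + sin(2)² ≈ 0.9073, RHS = 1.
C: fails at (5, 5) — LHS = ln(10) ≈ 2.303, RHS = 2·ln(5) ≈ 3.219.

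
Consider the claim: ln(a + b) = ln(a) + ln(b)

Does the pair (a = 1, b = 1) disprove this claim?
Yes

Substituting a = 1, b = 1:
LHS = ln(1 + 1) = ln(2) ≈ 0.6931
RHS = ln(1) + ln(1) = 0

Since LHS ≠ RHS, this pair disproves the claim.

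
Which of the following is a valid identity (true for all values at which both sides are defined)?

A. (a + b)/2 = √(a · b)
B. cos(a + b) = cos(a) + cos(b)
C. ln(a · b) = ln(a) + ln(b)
A: fails at (1, 4) — LHS = 5/2, RHS = 2.
B: fails at (2, 4) — LHS = cos(6) ≈ 0.9602, RHS = cos(4) + cos(2) ≈ -1.07.
C: holds — e.g. at (2, 5), both sides equal ln(10) ≈ 2.303.

Answer: C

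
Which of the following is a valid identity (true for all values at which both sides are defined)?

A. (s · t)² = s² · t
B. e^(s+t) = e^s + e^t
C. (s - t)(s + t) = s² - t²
C

A: fails at (1, 4) — LHS = 16, RHS = 4.
B: fails at (3, 5) — LHS = e^8 ≈ 2981, RHS = e^3 + e^5 ≈ 168.5.
C: holds — e.g. at (1, 4), both sides equal -15.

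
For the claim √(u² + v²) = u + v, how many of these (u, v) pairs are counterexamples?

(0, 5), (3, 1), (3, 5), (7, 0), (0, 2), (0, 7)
2

Testing each pair:
(0, 5): LHS = 5, RHS = 5 → satisfies claim
(3, 1): LHS = √(10) ≈ 3.162, RHS = 4 → counterexample
(3, 5): LHS = √(34) ≈ 5.831, RHS = 8 → counterexample
(7, 0): LHS = 7, RHS = 7 → satisfies claim
(0, 2): LHS = 2, RHS = 2 → satisfies claim
(0, 7): LHS = 7, RHS = 7 → satisfies claim

That makes 2 counterexamples.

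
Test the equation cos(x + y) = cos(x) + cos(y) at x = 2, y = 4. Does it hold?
Substituting x = 2, y = 4:

LHS = cos(2 + 4) = cos(6) ≈ 0.9602
RHS = cos(2) + cos(4) ≈ -1.07

LHS ≠ RHS, so the equation does not hold at this point.

Answer: Fails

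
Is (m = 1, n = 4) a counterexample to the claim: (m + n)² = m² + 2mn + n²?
Substituting m = 1, n = 4:
LHS = (1 + 4)² = 25
RHS = 1² + 2·1·4 + 4² = 25

The sides agree, so this pair does not disprove the claim.

Answer: No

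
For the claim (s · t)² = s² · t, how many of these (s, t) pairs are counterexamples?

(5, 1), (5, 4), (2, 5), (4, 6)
3

Testing each pair:
(5, 1): LHS = 25, RHS = 25 → satisfies claim
(5, 4): LHS = 400, RHS = 100 → counterexample
(2, 5): LHS = 100, RHS = 20 → counterexample
(4, 6): LHS = 576, RHS = 96 → counterexample

That makes 3 counterexamples.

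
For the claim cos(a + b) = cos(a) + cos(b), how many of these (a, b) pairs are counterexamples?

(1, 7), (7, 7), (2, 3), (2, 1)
Testing each pair:
(1, 7): LHS = cos(8) ≈ -0.1455, RHS = cos(1) + cos(7) ≈ 1.294 → counterexample
(7, 7): LHS = cos(14) ≈ 0.1367, RHS = 2·cos(7) ≈ 1.508 → counterexample
(2, 3): LHS = cos(5) ≈ 0.2837, RHS = cos(3) + cos(2) ≈ -1.406 → counterexample
(2, 1): LHS = cos(3) ≈ -0.99, RHS = cos(2) + cos(1) ≈ 0.1242 → counterexample

That makes 4 counterexamples.

Answer: 4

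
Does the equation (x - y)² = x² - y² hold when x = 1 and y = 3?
Substituting x = 1, y = 3:

LHS = (1 - 3)² = 4
RHS = 1² - 3² = -8

LHS ≠ RHS, so the equation does not hold at this point.

Answer: Fails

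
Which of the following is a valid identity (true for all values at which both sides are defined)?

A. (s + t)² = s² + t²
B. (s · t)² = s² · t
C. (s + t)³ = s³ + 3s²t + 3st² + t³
A: fails at (4, 4) — LHS = 64, RHS = 32.
B: fails at (1, 5) — LHS = 25, RHS = 5.
C: holds — e.g. at (1, 4), both sides equal 125.

Answer: C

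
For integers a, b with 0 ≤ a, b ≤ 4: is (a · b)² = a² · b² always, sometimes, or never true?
The identity holds for every pair in the range. For instance at (a, b) = (4, 0): both sides equal 0.

Answer: Always true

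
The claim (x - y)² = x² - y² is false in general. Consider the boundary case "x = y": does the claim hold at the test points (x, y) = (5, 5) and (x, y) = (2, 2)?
At (5, 5): LHS = 0, RHS = 0 → equal
At (2, 2): LHS = 0, RHS = 0 → equal

So the claim does hold at both of these boundary points, even though it is not an identity.

Answer: Yes, holds at both test points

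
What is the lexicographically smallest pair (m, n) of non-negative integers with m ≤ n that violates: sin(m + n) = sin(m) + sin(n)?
(m, n) = (1, 1)

At (0, 0): both sides equal 0, so it holds there.
At (0, 3): both sides equal sin(3) ≈ 0.1411, so it holds there.

Substituting (1, 1) into the claim:
LHS = sin(1 + 1) = sin(2) ≈ 0.9093
RHS = sin(1) + sin(1) = 2·sin(1) ≈ 1.683

Since LHS ≠ RHS, this pair disproves the claim, and no lexicographically smaller pair (m ≤ n, non-negative integers) does.

For instance (3, 5) is also a counterexample (LHS = sin(8) ≈ 0.9894, RHS = sin(5) + sin(3) ≈ -0.8178), but it's lexicographically larger.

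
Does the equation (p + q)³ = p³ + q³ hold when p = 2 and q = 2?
Substituting p = 2, q = 2:

LHS = (2 + 2)³ = 64
RHS = 2³ + 2³ = 16

LHS ≠ RHS, so the equation does not hold at this point.

Answer: Fails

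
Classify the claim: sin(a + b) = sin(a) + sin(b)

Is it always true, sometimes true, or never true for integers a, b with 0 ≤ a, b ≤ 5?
Sometimes true

It holds at (a, b) = (0, 1) (both sides equal sin(1) ≈ 0.8415), but fails at (a, b) = (4, 5) (LHS = sin(9) ≈ 0.4121, RHS = sin(5) + sin(4) ≈ -1.716).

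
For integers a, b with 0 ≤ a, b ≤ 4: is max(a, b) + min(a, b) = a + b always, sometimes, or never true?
Always true

The identity holds for every pair in the range. For instance at (a, b) = (3, 0): both sides equal 3.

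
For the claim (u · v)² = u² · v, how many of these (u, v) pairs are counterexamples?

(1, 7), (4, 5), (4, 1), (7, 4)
Testing each pair:
(1, 7): LHS = 49, RHS = 7 → counterexample
(4, 5): LHS = 400, RHS = 80 → counterexample
(4, 1): LHS = 16, RHS = 16 → satisfies claim
(7, 4): LHS = 784, RHS = 196 → counterexample

That makes 3 counterexamples.

Answer: 3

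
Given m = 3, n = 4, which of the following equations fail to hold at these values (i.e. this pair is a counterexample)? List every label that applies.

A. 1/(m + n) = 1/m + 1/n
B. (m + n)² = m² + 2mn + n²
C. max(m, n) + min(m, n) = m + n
A

Evaluating each claim at the given values:
A. LHS = 1/7, RHS = 7/12 → fails here (LHS ≠ RHS)
B. LHS = 49, RHS = 49 → holds here (LHS = RHS)
C. LHS = 7, RHS = 7 → holds here (LHS = RHS)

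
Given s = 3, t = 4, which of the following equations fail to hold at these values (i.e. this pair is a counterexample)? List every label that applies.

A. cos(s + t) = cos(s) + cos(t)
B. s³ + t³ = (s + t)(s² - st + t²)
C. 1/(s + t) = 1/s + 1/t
A, C

Evaluating each claim at the given values:
A. LHS = cos(7) ≈ 0.7539, RHS = cos(3) + cos(4) ≈ -1.644 → fails here (LHS ≠ RHS)
B. LHS = 91, RHS = 91 → holds here (LHS = RHS)
C. LHS = 1/7, RHS = 7/12 → fails here (LHS ≠ RHS)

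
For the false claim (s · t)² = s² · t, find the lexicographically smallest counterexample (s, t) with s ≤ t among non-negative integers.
At (0, 5): both sides equal 0, so it holds there.
At (1, 1): both sides equal 1, so it holds there.

Substituting (1, 2) into the claim:
LHS = (1 · 2)² = 4
RHS = 1² · 2 = 2

Since LHS ≠ RHS, this pair disproves the claim, and no lexicographically smaller pair (s ≤ t, non-negative integers) does.

For instance (1, 7) is also a counterexample (LHS = 49, RHS = 7), but it's lexicographically larger.

Answer: (s, t) = (1, 2)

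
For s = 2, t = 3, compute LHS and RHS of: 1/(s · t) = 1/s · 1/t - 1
LHS = 1/(2 · 3) = 1/6
RHS = 1/2 · 1/3 - 1 = -5/6

LHS ≠ RHS, so the equation does not hold here.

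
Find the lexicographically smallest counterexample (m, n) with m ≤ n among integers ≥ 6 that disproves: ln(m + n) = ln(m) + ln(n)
(m, n) = (6, 6)

Substituting (6, 6) into the claim:
LHS = ln(6 + 6) = ln(12) ≈ 2.485
RHS = ln(6) + ln(6) = 2·ln(6) ≈ 3.584

Since LHS ≠ RHS, this pair disproves the claim, and no lexicographically smaller pair (m ≤ n, integers ≥ 6) does.

For instance (6, 8) is also a counterexample (LHS = ln(14) ≈ 2.639, RHS = ln(6) + ln(8) ≈ 3.871), but it's lexicographically larger.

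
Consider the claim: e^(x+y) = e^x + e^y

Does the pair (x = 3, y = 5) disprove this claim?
Substituting x = 3, y = 5:
LHS = e^(3+5) = e^8 ≈ 2981
RHS = e^3 + e^5 ≈ 168.5

Since LHS ≠ RHS, this pair disproves the claim.

Answer: Yes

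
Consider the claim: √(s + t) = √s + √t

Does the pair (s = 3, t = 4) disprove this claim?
Substituting s = 3, t = 4:
LHS = √(3 + 4) = √(7) ≈ 2.646
RHS = √3 + √4 = √(3) + 2 ≈ 3.732

Since LHS ≠ RHS, this pair disproves the claim.

Answer: Yes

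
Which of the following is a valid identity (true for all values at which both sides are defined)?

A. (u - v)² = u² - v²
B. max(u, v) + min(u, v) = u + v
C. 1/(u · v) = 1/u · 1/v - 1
B

A: fails at (1, 2) — LHS = 1, RHS = -3.
B: holds — e.g. at (2, 5), both sides equal 7.
C: fails at (1, 2) — LHS = 1/2, RHS = -1/2.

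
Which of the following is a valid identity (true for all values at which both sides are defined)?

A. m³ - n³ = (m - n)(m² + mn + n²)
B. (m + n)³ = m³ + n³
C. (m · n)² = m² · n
A: holds — e.g. at (2, 4), both sides equal -56.
B: fails at (2, 3) — LHS = 125, RHS = 35.
C: fails at (2, 2) — LHS = 16, RHS = 8.

Answer: A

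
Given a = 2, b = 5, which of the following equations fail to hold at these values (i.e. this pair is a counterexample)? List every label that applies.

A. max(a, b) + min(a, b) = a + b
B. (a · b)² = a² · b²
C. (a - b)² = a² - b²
Evaluating each claim at the given values:
A. LHS = 7, RHS = 7 → holds here (LHS = RHS)
B. LHS = 100, RHS = 100 → holds here (LHS = RHS)
C. LHS = 9, RHS = -21 → fails here (LHS ≠ RHS)

Answer: C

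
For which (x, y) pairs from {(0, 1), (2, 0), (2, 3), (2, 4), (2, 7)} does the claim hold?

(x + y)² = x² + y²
(0, 1), (2, 0)

Testing each pair:
(0, 1): LHS = 1, RHS = 1 → holds
(2, 0): LHS = 4, RHS = 4 → holds
(2, 3): LHS = 25, RHS = 13 → fails
(2, 4): LHS = 36, RHS = 20 → fails
(2, 7): LHS = 81, RHS = 53 → fails

2 of 5 pairs satisfy the claim.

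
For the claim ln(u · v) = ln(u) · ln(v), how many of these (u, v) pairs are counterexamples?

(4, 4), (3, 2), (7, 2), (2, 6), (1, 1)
4

Testing each pair:
(4, 4): LHS = ln(16) ≈ 2.773, RHS = ln(4)² ≈ 1.922 → counterexample
(3, 2): LHS = ln(6) ≈ 1.792, RHS = ln(2)·ln(3) ≈ 0.7615 → counterexample
(7, 2): LHS = ln(14) ≈ 2.639, RHS = ln(2)·ln(7) ≈ 1.349 → counterexample
(2, 6): LHS = ln(12) ≈ 2.485, RHS = ln(2)·ln(6) ≈ 1.242 → counterexample
(1, 1): LHS = 0, RHS = 0 → satisfies claim

That makes 4 counterexamples.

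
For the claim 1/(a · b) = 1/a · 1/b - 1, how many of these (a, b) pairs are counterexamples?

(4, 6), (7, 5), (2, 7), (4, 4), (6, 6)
Testing each pair:
(4, 6): LHS = 1/24, RHS = -23/24 → counterexample
(7, 5): LHS = 1/35, RHS = -34/35 → counterexample
(2, 7): LHS = 1/14, RHS = -13/14 → counterexample
(4, 4): LHS = 1/16, RHS = -15/16 → counterexample
(6, 6): LHS = 1/36, RHS = -35/36 → counterexample

That makes 5 counterexamples.

Answer: 5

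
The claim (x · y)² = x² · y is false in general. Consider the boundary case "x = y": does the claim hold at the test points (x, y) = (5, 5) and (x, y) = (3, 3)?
At (5, 5): LHS = 625 ≠ RHS = 125
At (3, 3): LHS = 81 ≠ RHS = 27

Answer: No, fails at both test points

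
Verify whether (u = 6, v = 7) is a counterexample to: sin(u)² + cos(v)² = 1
Substituting u = 6, v = 7:
LHS = sin(6)² + cos(7)² ≈ 0.6464
RHS = 1

Since LHS ≠ RHS, this pair disproves the claim.

Answer: Yes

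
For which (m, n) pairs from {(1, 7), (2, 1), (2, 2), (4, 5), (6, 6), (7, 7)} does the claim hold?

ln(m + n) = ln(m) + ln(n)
(2, 2)

Testing each pair:
(1, 7): LHS = ln(8) ≈ 2.079, RHS = ln(7) ≈ 1.946 → fails
(2, 1): LHS = ln(3) ≈ 1.099, RHS = ln(2) ≈ 0.6931 → fails
(2, 2): LHS = ln(4) ≈ 1.386, RHS = 2·ln(2) ≈ 1.386 → holds
(4, 5): LHS = ln(9) ≈ 2.197, RHS = ln(4) + ln(5) ≈ 2.996 → fails
(6, 6): LHS = ln(12) ≈ 2.485, RHS = 2·ln(6) ≈ 3.584 → fails
(7, 7): LHS = ln(14) ≈ 2.639, RHS = 2·ln(7) ≈ 3.892 → fails

1 of 6 pairs satisfies the claim.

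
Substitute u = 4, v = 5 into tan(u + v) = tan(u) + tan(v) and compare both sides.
LHS = tan(4 + 5) = tan(9) ≈ -0.4523
RHS = tan(4) + tan(5) ≈ -2.223

LHS ≠ RHS (they differ by about 1.77), so the equation does not hold here.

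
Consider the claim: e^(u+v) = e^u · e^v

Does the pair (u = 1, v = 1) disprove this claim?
No

Substituting u = 1, v = 1:
LHS = e^(1+1) = e^2 ≈ 7.389
RHS = e^1 · e^1 = e^2 ≈ 7.389

The sides agree, so this pair does not disprove the claim.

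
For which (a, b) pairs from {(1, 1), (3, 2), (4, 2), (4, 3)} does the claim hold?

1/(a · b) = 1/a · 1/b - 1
Testing each pair:
(1, 1): LHS = 1, RHS = 0 → fails
(3, 2): LHS = 1/6, RHS = -5/6 → fails
(4, 2): LHS = 1/8, RHS = -7/8 → fails
(4, 3): LHS = 1/12, RHS = -11/12 → fails

No pair satisfies the claim.

Answer: None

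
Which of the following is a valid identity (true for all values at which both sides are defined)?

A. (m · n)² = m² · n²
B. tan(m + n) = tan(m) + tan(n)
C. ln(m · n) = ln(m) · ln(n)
A

A: holds — e.g. at (2, 2), both sides equal 16.
B: fails at (2, 7) — LHS = tan(9) ≈ -0.4523, RHS = tan(2) + tan(7) ≈ -1.314.
C: fails at (1, 2) — LHS = ln(2) ≈ 0.6931, RHS = 0.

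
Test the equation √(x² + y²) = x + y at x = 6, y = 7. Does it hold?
Substituting x = 6, y = 7:

LHS = √(6² + 7²) = √(85) ≈ 9.22
RHS = 6 + 7 = 13

LHS ≠ RHS, so the equation does not hold at this point.

Answer: Fails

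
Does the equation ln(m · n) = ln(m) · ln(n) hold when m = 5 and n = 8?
Fails

Substituting m = 5, n = 8:

LHS = ln(5 · 8) = ln(40) ≈ 3.689
RHS = ln(5) · ln(8) ≈ 3.347

LHS ≠ RHS, so the equation does not hold at this point.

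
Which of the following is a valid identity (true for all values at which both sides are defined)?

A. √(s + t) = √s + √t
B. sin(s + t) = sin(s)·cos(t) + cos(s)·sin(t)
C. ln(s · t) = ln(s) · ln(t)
A: fails at (3, 4) — LHS = √(7) ≈ 2.646, RHS = √(3) + 2 ≈ 3.732.
B: holds — e.g. at (3, 7), both sides equal sin(10) ≈ -0.544.
C: fails at (2, 5) — LHS = ln(10) ≈ 2.303, RHS = ln(2)·ln(5) ≈ 1.116.

Answer: B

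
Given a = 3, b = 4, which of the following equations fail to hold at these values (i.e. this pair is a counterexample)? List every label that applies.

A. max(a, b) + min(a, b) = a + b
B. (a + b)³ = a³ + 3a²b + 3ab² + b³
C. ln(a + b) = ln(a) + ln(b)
Evaluating each claim at the given values:
A. LHS = 7, RHS = 7 → holds here (LHS = RHS)
B. LHS = 343, RHS = 343 → holds here (LHS = RHS)
C. LHS = ln(7) ≈ 1.946, RHS = ln(3) + ln(4) ≈ 2.485 → fails here (LHS ≠ RHS)

Answer: C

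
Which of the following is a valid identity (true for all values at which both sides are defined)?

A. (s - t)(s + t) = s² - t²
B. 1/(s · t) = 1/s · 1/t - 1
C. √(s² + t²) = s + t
A

A: holds — e.g. at (5, 8), both sides equal -39.
B: fails at (2, 7) — LHS = 1/14, RHS = -13/14.
C: fails at (1, 2) — LHS = √(5) ≈ 2.236, RHS = 3.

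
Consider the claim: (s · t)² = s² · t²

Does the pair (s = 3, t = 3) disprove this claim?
No

Substituting s = 3, t = 3:
LHS = (3 · 3)² = 81
RHS = 3² · 3² = 81

The sides agree, so this pair does not disprove the claim.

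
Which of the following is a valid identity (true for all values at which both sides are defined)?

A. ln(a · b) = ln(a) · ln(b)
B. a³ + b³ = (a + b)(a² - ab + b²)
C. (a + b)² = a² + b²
A: fails at (1, 4) — LHS = ln(4) ≈ 1.386, RHS = 0.
B: holds — e.g. at (1, 1), both sides equal 2.
C: fails at (6, 7) — LHS = 169, RHS = 85.

Answer: B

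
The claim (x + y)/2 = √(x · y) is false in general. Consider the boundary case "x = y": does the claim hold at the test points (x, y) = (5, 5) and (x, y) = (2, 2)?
Yes, holds at both test points

At (5, 5): LHS = 5, RHS = 5 → equal
At (2, 2): LHS = 2, RHS = 2 → equal

So the claim does hold at both of these boundary points, even though it is not an identity.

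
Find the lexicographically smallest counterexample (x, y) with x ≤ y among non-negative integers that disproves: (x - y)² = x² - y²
Substituting (0, 1) into the claim:
LHS = (0 - 1)² = 1
RHS = 0² - 1² = -1

Since LHS ≠ RHS, this pair disproves the claim, and no lexicographically smaller pair (x ≤ y, non-negative integers) does.

For instance (1, 6) is also a counterexample (LHS = 25, RHS = -35), but it's lexicographically larger.

Answer: (x, y) = (0, 1)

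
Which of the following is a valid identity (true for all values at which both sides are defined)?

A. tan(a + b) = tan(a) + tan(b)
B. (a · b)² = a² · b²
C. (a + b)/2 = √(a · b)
A: fails at (4, 6) — LHS = tan(10) ≈ 0.6484, RHS = tan(6) + tan(4) ≈ 0.8668.
B: holds — e.g. at (1, 1), both sides equal 1.
C: fails at (4, 5) — LHS = 9/2, RHS = 2·√(5) ≈ 4.472.

Answer: B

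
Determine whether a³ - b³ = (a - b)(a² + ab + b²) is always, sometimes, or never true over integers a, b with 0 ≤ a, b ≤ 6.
The identity holds for every pair in the range. For instance at (a, b) = (0, 5): both sides equal -125.

Answer: Always true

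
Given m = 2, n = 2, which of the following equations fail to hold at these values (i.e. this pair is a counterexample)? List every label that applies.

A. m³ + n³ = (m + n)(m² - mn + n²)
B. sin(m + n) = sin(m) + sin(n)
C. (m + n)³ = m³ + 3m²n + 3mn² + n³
B

Evaluating each claim at the given values:
A. LHS = 16, RHS = 16 → holds here (LHS = RHS)
B. LHS = sin(4) ≈ -0.7568, RHS = 2·sin(2) ≈ 1.819 → fails here (LHS ≠ RHS)
C. LHS = 64, RHS = 64 → holds here (LHS = RHS)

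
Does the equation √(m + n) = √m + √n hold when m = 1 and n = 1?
Substituting m = 1, n = 1:

LHS = √(1 + 1) = √(2) ≈ 1.414
RHS = √1 + √1 = 2

LHS ≠ RHS, so the equation does not hold at this point.

Answer: Fails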